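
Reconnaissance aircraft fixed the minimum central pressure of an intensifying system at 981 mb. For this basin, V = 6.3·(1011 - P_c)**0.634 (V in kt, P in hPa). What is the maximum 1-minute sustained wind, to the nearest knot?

54 kt

ΔP = 1011 − 981 = 30 mb.
30^0.634 ≈ 8.640.
V ≈ 6.3 × 8.640 ≈ 54.4 kt.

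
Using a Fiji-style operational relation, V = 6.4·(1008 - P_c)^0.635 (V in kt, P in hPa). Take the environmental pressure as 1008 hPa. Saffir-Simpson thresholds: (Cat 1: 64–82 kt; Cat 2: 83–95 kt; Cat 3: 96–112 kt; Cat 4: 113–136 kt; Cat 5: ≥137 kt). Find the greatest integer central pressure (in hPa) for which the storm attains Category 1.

970 hPa

Category 1 begins at V = 64 kt.
Required ΔP = (64/6.4)^(1/0.635) = 10.000^1.575 ≈ 37.57 hPa.
P_c ≤ 1008 − 37.57 = 970.43, so the highest integer P_c is 970 hPa.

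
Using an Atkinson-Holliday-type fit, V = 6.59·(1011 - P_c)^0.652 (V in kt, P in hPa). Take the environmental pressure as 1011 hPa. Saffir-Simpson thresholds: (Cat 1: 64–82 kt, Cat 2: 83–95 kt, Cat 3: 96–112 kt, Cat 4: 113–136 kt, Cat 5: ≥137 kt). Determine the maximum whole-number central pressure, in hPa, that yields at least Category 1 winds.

978 hPa

Category 1 begins at V = 64 kt.
Required ΔP = (64/6.59)^(1/0.652) = 9.712^1.534 ≈ 32.68 hPa.
P_c ≤ 1011 − 32.68 = 978.32, so the highest integer P_c is 978 hPa.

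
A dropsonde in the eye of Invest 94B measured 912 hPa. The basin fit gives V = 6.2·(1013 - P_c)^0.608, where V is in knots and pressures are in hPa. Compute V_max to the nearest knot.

ΔP = 1013 − 912 = 101 hPa.
101^0.608 ≈ 16.543.
V ≈ 6.2 × 16.543 ≈ 102.6 kt.

103 kt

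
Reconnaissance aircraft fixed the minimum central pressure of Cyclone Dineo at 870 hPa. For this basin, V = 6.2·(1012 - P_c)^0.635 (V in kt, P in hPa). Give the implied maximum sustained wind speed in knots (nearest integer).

144 kt

ΔP = 1012 − 870 = 142 hPa.
142^0.635 ≈ 23.265.
V ≈ 6.2 × 23.265 ≈ 144.2 kt.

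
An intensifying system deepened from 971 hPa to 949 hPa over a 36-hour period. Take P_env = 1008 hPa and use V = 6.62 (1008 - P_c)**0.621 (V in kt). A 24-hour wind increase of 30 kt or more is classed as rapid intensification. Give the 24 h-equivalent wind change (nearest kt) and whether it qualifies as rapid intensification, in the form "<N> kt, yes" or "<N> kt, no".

V₁: ΔP = 37, V ≈ 6.62 × 37^0.621 ≈ 62.33 kt.
V₂: ΔP = 59, V ≈ 6.62 × 59^0.621 ≈ 83.28 kt.
ΔV over 36 h = 20.95 kt → 24 h equivalent = 20.95 × 24/36 ≈ 13.97 kt.
14 kt < 30 kt ⇒ not rapid intensification.

14 kt, no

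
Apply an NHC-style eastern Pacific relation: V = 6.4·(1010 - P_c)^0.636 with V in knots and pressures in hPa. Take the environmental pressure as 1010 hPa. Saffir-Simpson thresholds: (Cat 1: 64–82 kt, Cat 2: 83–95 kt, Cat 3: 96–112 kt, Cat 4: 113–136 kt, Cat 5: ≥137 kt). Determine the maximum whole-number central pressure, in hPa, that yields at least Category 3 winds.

939 hPa

Category 3 begins at V = 96 kt.
Required ΔP = (96/6.4)^(1/0.636) = 15.000^1.572 ≈ 70.66 hPa.
P_c ≤ 1010 − 70.66 = 939.34, so the highest integer P_c is 939 hPa.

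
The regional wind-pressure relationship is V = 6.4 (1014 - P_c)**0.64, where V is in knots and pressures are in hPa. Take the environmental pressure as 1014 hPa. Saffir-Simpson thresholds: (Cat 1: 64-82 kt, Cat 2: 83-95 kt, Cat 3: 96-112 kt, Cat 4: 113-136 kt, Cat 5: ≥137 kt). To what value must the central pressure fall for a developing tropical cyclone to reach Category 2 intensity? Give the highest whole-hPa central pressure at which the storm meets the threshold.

Category 2 begins at V = 83 kt.
Required ΔP = (83/6.4)^(1/0.64) = 12.969^1.562 ≈ 54.82 hPa.
P_c ≤ 1014 − 54.82 = 959.18, so the highest integer P_c is 959 hPa.

959 hPa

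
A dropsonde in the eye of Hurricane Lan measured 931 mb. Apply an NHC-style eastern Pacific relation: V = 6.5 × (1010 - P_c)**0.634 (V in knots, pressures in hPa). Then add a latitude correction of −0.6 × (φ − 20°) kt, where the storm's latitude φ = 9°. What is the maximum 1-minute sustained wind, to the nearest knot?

ΔP = 1010 − 931 = 79 mb.
79^0.634 ≈ 15.962.
V ≈ 6.5 × 15.962 ≈ 103.8 kt.
Latitude correction: −0.6 × (9 − 20) = 6.6 kt.
Corrected V ≈ 110.4 kt → 110 kt.

110 kt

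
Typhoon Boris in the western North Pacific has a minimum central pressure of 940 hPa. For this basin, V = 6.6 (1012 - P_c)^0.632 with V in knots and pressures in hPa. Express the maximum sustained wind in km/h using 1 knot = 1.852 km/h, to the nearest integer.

ΔP = 1012 − 940 = 72 hPa.
V ≈ 6.6 × 72^0.632 = 6.6 × 14.922 ≈ 98.487 kt.
98.487 × 1.852 ≈ 182.40 km/h → 182 km/h.

182 km/h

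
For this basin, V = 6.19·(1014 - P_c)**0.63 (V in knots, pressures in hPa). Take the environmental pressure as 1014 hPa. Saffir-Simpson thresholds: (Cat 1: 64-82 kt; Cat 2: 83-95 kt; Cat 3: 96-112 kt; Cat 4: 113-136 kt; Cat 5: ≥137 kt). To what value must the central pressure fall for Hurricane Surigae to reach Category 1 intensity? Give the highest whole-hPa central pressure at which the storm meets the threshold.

Category 1 begins at V = 64 kt.
Required ΔP = (64/6.19)^(1/0.63) = 10.339^1.587 ≈ 40.77 hPa.
P_c ≤ 1014 − 40.77 = 973.23, so the highest integer P_c is 973 hPa.

973 hPa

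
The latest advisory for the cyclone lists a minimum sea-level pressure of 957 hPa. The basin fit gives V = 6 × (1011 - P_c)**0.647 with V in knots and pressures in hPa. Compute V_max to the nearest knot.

ΔP = 1011 − 957 = 54 hPa.
54^0.647 ≈ 13.209.
V ≈ 6 × 13.209 ≈ 79.3 kt.

79 kt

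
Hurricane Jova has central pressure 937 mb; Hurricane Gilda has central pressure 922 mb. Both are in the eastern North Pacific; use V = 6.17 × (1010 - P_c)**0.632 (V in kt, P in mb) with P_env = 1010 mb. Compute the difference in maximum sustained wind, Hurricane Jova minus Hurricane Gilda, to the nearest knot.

-12 kt

Hurricane Jova: ΔP = 73; V ≈ 6.17 × 73^0.632 ≈ 92.88 kt.
Hurricane Gilda: ΔP = 88; V ≈ 6.17 × 88^0.632 ≈ 104.52 kt.
Difference ≈ 92.88 − 104.52 = -11.64 → -12 kt.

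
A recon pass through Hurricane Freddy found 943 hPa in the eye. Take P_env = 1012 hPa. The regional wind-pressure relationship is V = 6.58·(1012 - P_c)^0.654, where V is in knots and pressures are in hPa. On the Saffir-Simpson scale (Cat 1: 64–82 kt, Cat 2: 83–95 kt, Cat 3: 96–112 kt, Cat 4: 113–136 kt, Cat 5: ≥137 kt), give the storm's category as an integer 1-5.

3

ΔP = 1012 − 943 = 69 hPa.
V ≈ 6.58 × 69^0.654 = 6.58 × 15.94 ≈ 105 kt.
105 kt falls in the Category 3 band.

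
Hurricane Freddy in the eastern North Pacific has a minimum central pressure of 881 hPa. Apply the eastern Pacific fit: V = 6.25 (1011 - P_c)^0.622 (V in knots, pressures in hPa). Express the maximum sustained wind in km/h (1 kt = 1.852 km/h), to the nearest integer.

239 km/h

ΔP = 1011 − 881 = 130 hPa.
V ≈ 6.25 × 130^0.622 = 6.25 × 20.648 ≈ 129.048 kt.
129.048 × 1.852 ≈ 239.00 km/h → 239 km/h.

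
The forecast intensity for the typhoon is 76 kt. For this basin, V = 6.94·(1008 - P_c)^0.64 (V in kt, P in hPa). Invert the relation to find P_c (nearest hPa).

ΔP = (V / 6.94)^(1/0.64) = (76/6.94)^1.562.
76/6.94 = 10.951; 10.951^1.562 ≈ 42.09 hPa.
P_c = 1008 − 42.09 = 965.91 ≈ 966 hPa.

966 hPa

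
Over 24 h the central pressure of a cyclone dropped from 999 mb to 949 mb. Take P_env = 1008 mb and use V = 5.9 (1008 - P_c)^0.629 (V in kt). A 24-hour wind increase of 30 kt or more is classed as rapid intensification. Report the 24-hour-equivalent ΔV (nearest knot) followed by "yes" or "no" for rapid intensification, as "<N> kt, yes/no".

53 kt, yes

V₁: ΔP = 9, V ≈ 5.9 × 9^0.629 ≈ 23.50 kt.
V₂: ΔP = 59, V ≈ 5.9 × 59^0.629 ≈ 76.69 kt.
ΔV over 24 h = 53.19 kt → 24 h equivalent = 53.19 × 24/24 ≈ 53.19 kt.
53 kt ≥ 30 kt ⇒ rapid intensification.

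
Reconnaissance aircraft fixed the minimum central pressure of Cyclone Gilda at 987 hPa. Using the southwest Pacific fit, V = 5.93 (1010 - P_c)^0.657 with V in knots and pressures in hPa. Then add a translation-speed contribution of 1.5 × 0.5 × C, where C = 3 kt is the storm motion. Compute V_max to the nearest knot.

49 kt

ΔP = 1010 − 987 = 23 hPa.
23^0.657 ≈ 7.846.
V ≈ 5.93 × 7.846 ≈ 46.5 kt.
Translation term: 1.5 × 0.5 × 3 = 2.25 kt.
Corrected V ≈ 48.75 kt → 49 kt.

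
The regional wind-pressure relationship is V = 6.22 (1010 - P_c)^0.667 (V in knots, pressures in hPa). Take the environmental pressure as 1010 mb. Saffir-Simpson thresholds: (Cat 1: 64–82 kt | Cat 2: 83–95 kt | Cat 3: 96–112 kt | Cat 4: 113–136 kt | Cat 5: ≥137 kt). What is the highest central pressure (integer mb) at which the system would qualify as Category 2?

Category 2 begins at V = 83 kt.
Required ΔP = (83/6.22)^(1/0.667) = 13.344^1.499 ≈ 48.65 mb.
P_c ≤ 1010 − 48.65 = 961.35, so the highest integer P_c is 961 mb.

961 mb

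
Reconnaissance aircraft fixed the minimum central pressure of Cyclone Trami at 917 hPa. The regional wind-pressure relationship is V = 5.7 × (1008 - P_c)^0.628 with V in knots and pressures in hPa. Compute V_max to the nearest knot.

97 kt

ΔP = 1008 − 917 = 91 hPa.
91^0.628 ≈ 16.993.
V ≈ 5.7 × 16.993 ≈ 96.9 kt.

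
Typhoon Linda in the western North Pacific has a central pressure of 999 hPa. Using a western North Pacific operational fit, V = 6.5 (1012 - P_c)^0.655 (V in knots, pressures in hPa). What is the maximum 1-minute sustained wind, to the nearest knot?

ΔP = 1012 − 999 = 13 hPa.
13^0.655 ≈ 5.366.
V ≈ 6.5 × 5.366 ≈ 34.9 kt.

35 kt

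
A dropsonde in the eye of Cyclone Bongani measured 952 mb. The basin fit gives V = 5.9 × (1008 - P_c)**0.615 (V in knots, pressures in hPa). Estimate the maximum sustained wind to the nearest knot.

70 kt

ΔP = 1008 − 952 = 56 mb.
56^0.615 ≈ 11.889.
V ≈ 5.9 × 11.889 ≈ 70.1 kt.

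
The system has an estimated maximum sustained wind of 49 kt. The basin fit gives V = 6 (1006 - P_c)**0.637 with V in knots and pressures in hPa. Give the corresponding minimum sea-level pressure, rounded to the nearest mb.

979 mb

ΔP = (V / 6)^(1/0.637) = (49/6)^1.570.
49/6 = 8.167; 8.167^1.570 ≈ 27.03 mb.
P_c = 1006 − 27.03 = 978.97 ≈ 979 mb.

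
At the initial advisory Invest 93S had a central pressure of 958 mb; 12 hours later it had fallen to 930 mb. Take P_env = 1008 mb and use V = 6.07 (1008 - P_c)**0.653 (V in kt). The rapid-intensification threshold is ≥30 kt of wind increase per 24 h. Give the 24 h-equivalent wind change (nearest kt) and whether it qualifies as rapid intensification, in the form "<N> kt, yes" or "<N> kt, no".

V₁: ΔP = 50, V ≈ 6.07 × 50^0.653 ≈ 78.09 kt.
V₂: ΔP = 78, V ≈ 6.07 × 78^0.653 ≈ 104.41 kt.
ΔV over 12 h = 26.32 kt → 24 h equivalent = 26.32 × 24/12 ≈ 52.64 kt.
53 kt ≥ 30 kt ⇒ rapid intensification.

53 kt, yes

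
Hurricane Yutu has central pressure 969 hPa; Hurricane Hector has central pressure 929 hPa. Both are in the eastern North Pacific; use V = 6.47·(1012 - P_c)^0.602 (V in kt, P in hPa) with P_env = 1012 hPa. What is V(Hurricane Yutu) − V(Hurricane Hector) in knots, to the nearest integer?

Hurricane Yutu: ΔP = 43; V ≈ 6.47 × 43^0.602 ≈ 62.27 kt.
Hurricane Hector: ΔP = 83; V ≈ 6.47 × 83^0.602 ≈ 92.51 kt.
Difference ≈ 62.27 − 92.51 = -30.24 → -30 kt.

-30 kt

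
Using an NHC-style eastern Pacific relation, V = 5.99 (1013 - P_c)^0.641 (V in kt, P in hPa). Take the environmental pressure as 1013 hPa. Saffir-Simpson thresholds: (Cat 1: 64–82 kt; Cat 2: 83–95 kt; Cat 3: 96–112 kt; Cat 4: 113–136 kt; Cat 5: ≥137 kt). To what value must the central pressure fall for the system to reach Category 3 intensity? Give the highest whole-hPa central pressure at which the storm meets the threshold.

937 hPa

Category 3 begins at V = 96 kt.
Required ΔP = (96/5.99)^(1/0.641) = 16.027^1.560 ≈ 75.79 hPa.
P_c ≤ 1013 − 75.79 = 937.21, so the highest integer P_c is 937 hPa.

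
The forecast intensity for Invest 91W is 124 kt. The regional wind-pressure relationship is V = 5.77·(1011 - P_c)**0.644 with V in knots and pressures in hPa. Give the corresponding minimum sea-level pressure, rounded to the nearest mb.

894 mb

ΔP = (V / 5.77)^(1/0.644) = (124/5.77)^1.553.
124/5.77 = 21.490; 21.490^1.553 ≈ 117.14 mb.
P_c = 1011 − 117.14 = 893.86 ≈ 894 mb.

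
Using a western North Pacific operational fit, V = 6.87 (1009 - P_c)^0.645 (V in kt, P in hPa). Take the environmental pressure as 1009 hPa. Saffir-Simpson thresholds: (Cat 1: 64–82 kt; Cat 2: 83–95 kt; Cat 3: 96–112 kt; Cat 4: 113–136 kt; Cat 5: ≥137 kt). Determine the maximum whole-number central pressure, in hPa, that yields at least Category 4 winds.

Category 4 begins at V = 113 kt.
Required ΔP = (113/6.87)^(1/0.645) = 16.448^1.550 ≈ 76.82 hPa.
P_c ≤ 1009 − 76.82 = 932.18, so the highest integer P_c is 932 hPa.

932 hPa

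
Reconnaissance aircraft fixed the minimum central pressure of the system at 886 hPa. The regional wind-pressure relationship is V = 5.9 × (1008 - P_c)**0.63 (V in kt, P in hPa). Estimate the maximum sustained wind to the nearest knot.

122 kt

ΔP = 1008 − 886 = 122 hPa.
122^0.63 ≈ 20.626.
V ≈ 5.9 × 20.626 ≈ 121.7 kt.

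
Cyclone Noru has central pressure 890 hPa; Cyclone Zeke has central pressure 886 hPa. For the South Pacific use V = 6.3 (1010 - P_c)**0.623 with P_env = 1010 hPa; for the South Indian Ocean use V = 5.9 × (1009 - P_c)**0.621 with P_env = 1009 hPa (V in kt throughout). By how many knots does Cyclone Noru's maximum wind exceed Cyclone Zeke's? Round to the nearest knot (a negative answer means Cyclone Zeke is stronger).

7 kt

Cyclone Noru: ΔP = 120; V ≈ 6.3 × 120^0.623 ≈ 124.36 kt.
Cyclone Zeke: ΔP = 123; V ≈ 5.9 × 123^0.621 ≈ 117.13 kt.
Difference ≈ 124.36 − 117.13 = 7.23 → 7 kt.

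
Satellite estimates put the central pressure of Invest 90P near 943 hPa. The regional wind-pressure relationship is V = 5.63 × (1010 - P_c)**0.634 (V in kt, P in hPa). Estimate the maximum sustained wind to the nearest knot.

ΔP = 1010 − 943 = 67 hPa.
67^0.634 ≈ 14.379.
V ≈ 5.63 × 14.379 ≈ 81.0 kt.

81 kt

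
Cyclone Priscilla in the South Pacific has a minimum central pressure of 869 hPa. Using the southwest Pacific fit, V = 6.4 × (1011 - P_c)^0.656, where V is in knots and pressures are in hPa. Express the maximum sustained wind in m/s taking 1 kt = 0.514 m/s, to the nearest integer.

ΔP = 1011 − 869 = 142 hPa.
V ≈ 6.4 × 142^0.656 = 6.4 × 25.817 ≈ 165.227 kt.
165.227 × 0.514 ≈ 84.93 m/s → 85 m/s.

85 m/s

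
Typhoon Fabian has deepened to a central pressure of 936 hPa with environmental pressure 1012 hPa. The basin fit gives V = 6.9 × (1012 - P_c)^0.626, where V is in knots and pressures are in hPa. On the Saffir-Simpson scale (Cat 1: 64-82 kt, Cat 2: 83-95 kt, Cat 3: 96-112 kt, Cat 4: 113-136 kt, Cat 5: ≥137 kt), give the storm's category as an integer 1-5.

ΔP = 1012 − 936 = 76 hPa.
V ≈ 6.9 × 76^0.626 = 6.9 × 15.04 ≈ 104 kt.
104 kt falls in the Category 3 band.

3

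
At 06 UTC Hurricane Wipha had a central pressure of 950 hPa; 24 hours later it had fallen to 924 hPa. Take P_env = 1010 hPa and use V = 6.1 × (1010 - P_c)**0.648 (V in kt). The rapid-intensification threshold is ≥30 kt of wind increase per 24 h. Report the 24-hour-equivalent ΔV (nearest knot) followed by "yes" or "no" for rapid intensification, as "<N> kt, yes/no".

23 kt, no

V₁: ΔP = 60, V ≈ 6.1 × 60^0.648 ≈ 86.61 kt.
V₂: ΔP = 86, V ≈ 6.1 × 86^0.648 ≈ 109.37 kt.
ΔV over 24 h = 22.76 kt → 24 h equivalent = 22.76 × 24/24 ≈ 22.76 kt.
23 kt < 30 kt ⇒ not rapid intensification.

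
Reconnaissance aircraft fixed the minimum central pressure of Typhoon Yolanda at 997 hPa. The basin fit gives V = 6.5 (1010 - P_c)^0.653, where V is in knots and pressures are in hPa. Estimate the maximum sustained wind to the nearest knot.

ΔP = 1010 − 997 = 13 hPa.
13^0.653 ≈ 5.338.
V ≈ 6.5 × 5.338 ≈ 34.7 kt.

35 kt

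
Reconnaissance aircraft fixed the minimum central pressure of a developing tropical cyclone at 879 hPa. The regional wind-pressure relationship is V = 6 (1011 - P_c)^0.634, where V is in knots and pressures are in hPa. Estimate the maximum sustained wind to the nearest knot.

133 kt

ΔP = 1011 − 879 = 132 hPa.
132^0.634 ≈ 22.103.
V ≈ 6 × 22.103 ≈ 132.6 kt.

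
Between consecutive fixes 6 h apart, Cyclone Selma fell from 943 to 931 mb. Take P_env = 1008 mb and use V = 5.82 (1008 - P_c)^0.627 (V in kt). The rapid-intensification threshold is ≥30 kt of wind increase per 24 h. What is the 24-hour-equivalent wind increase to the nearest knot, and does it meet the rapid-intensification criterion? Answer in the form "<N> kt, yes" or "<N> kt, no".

V₁: ΔP = 65, V ≈ 5.82 × 65^0.627 ≈ 79.73 kt.
V₂: ΔP = 77, V ≈ 5.82 × 77^0.627 ≈ 88.67 kt.
ΔV over 6 h = 8.94 kt → 24 h equivalent = 8.94 × 24/6 ≈ 35.76 kt.
36 kt ≥ 30 kt ⇒ rapid intensification.

36 kt, yes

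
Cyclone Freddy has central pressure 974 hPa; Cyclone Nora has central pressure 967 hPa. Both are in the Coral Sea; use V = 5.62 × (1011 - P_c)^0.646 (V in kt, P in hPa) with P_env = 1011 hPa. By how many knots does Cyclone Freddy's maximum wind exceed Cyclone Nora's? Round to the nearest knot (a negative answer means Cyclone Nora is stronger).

-7 kt

Cyclone Freddy: ΔP = 37; V ≈ 5.62 × 37^0.646 ≈ 57.92 kt.
Cyclone Nora: ΔP = 44; V ≈ 5.62 × 44^0.646 ≈ 64.77 kt.
Difference ≈ 57.92 − 64.77 = -6.85 → -7 kt.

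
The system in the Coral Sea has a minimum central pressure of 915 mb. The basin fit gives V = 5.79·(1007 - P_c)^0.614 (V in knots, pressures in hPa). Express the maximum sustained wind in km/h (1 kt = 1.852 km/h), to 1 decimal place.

ΔP = 1007 − 915 = 92 mb.
V ≈ 5.79 × 92^0.614 = 5.79 × 16.061 ≈ 92.992 kt.
92.992 × 1.852 ≈ 172.22 km/h → 172.2 km/h.

172.2 km/h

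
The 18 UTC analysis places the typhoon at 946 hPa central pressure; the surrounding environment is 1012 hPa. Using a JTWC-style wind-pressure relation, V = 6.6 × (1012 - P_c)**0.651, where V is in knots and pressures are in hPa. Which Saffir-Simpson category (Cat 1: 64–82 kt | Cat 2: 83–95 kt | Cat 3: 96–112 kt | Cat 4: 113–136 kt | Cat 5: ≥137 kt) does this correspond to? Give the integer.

3

ΔP = 1012 − 946 = 66 hPa.
V ≈ 6.6 × 66^0.651 = 6.6 × 15.29 ≈ 101 kt.
101 kt falls in the Category 3 band.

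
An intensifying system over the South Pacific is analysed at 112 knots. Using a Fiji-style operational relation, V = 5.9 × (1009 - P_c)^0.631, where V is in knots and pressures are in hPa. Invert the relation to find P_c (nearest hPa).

903 hPa

ΔP = (V / 5.9)^(1/0.631) = (112/5.9)^1.585.
112/5.9 = 18.983; 18.983^1.585 ≈ 106.15 hPa.
P_c = 1009 − 106.15 = 902.85 ≈ 903 hPa.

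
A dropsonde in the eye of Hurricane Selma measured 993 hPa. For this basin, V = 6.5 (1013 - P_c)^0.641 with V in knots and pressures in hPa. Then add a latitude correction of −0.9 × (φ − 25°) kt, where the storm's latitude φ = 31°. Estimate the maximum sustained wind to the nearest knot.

ΔP = 1013 − 993 = 20 hPa.
20^0.641 ≈ 6.823.
V ≈ 6.5 × 6.823 ≈ 44.3 kt.
Latitude correction: −0.9 × (31 − 25) = -5.4 kt.
Corrected V ≈ 38.9 kt → 39 kt.

39 kt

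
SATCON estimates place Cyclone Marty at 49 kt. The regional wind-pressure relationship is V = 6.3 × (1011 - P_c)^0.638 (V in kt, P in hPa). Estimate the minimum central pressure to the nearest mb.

986 mb

ΔP = (V / 6.3)^(1/0.638) = (49/6.3)^1.567.
49/6.3 = 7.778; 7.778^1.567 ≈ 24.91 mb.
P_c = 1011 − 24.91 = 986.09 ≈ 986 mb.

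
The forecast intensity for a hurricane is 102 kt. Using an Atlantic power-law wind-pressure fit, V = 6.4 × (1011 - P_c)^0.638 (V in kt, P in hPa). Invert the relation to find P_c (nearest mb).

ΔP = (V / 6.4)^(1/0.638) = (102/6.4)^1.567.
102/6.4 = 15.938; 15.938^1.567 ≈ 76.68 mb.
P_c = 1011 − 76.68 = 934.32 ≈ 934 mb.

934 mb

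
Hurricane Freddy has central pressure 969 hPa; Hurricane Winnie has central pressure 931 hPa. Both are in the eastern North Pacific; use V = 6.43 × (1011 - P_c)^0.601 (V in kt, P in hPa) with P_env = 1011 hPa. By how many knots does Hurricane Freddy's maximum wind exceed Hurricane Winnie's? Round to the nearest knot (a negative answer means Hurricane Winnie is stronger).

Hurricane Freddy: ΔP = 42; V ≈ 6.43 × 42^0.601 ≈ 60.78 kt.
Hurricane Winnie: ΔP = 80; V ≈ 6.43 × 80^0.601 ≈ 89.53 kt.
Difference ≈ 60.78 − 89.53 = -28.75 → -29 kt.

-29 kt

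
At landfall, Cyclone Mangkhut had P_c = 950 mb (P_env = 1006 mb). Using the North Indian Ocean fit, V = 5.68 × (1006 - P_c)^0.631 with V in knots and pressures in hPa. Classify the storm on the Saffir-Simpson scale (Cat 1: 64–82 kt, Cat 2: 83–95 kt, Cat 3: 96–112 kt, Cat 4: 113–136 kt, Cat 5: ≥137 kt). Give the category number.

ΔP = 1006 − 950 = 56 mb.
V ≈ 5.68 × 56^0.631 = 5.68 × 12.68 ≈ 72 kt.
72 kt falls in the Category 1 band.

1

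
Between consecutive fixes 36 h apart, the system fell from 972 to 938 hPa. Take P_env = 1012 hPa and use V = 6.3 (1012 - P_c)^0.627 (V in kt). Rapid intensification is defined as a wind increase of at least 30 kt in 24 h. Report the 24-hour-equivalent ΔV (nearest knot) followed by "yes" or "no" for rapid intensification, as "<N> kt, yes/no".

V₁: ΔP = 40, V ≈ 6.3 × 40^0.627 ≈ 63.65 kt.
V₂: ΔP = 74, V ≈ 6.3 × 74^0.627 ≈ 93.62 kt.
ΔV over 36 h = 29.97 kt → 24 h equivalent = 29.97 × 24/36 ≈ 19.98 kt.
20 kt < 30 kt ⇒ not rapid intensification.

20 kt, no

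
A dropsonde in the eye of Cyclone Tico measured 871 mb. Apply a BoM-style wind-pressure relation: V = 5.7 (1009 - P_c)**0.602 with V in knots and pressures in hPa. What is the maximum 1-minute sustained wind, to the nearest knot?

ΔP = 1009 − 871 = 138 mb.
138^0.602 ≈ 19.418.
V ≈ 5.7 × 19.418 ≈ 110.7 kt.

111 kt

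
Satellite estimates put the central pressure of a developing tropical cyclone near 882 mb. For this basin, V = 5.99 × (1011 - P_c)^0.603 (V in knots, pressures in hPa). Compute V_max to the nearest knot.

112 kt

ΔP = 1011 − 882 = 129 mb.
129^0.603 ≈ 18.736.
V ≈ 5.99 × 18.736 ≈ 112.2 kt.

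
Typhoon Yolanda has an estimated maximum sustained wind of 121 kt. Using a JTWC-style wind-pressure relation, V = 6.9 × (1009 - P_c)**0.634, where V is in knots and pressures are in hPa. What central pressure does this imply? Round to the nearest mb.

ΔP = (V / 6.9)^(1/0.634) = (121/6.9)^1.577.
121/6.9 = 17.536; 17.536^1.577 ≈ 91.63 mb.
P_c = 1009 − 91.63 = 917.37 ≈ 917 mb.

917 mb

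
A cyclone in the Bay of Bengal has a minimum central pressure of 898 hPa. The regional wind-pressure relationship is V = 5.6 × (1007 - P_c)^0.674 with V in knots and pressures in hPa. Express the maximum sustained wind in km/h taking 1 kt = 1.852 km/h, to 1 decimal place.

244.9 km/h

ΔP = 1007 − 898 = 109 hPa.
V ≈ 5.6 × 109^0.674 = 5.6 × 23.617 ≈ 132.255 kt.
132.255 × 1.852 ≈ 244.94 km/h → 244.9 km/h.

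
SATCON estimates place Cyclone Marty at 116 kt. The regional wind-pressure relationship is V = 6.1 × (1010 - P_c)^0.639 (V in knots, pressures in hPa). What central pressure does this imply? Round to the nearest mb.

910 mb

ΔP = (V / 6.1)^(1/0.639) = (116/6.1)^1.565.
116/6.1 = 19.016; 19.016^1.565 ≈ 100.41 mb.
P_c = 1010 − 100.41 = 909.59 ≈ 910 mb.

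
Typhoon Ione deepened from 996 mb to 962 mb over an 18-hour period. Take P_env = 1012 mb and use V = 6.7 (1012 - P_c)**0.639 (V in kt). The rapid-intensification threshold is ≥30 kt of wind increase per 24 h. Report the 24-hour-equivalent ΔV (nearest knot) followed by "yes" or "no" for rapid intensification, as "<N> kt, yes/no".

V₁: ΔP = 16, V ≈ 6.7 × 16^0.639 ≈ 39.40 kt.
V₂: ΔP = 50, V ≈ 6.7 × 50^0.639 ≈ 81.60 kt.
ΔV over 18 h = 42.20 kt → 24 h equivalent = 42.20 × 24/18 ≈ 56.27 kt.
56 kt ≥ 30 kt ⇒ rapid intensification.

56 kt, yes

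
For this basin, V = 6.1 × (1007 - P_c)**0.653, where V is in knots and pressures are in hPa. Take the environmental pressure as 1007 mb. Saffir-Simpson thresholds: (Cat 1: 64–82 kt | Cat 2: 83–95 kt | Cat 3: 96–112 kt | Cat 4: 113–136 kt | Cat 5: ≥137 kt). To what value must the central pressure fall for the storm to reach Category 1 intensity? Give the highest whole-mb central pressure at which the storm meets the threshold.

970 mb

Category 1 begins at V = 64 kt.
Required ΔP = (64/6.1)^(1/0.653) = 10.492^1.531 ≈ 36.59 mb.
P_c ≤ 1007 − 36.59 = 970.41, so the highest integer P_c is 970 mb.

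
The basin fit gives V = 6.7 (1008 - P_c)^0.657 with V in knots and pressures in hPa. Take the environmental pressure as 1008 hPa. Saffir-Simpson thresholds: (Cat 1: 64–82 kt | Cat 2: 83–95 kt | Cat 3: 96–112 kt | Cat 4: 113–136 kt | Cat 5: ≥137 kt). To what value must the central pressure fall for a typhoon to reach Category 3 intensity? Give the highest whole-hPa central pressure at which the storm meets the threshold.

950 hPa

Category 3 begins at V = 96 kt.
Required ΔP = (96/6.7)^(1/0.657) = 14.328^1.522 ≈ 57.52 hPa.
P_c ≤ 1008 − 57.52 = 950.48, so the highest integer P_c is 950 hPa.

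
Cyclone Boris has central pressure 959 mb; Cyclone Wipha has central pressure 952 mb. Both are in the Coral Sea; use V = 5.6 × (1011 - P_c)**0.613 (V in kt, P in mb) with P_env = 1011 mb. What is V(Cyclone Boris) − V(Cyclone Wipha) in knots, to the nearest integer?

Cyclone Boris: ΔP = 52; V ≈ 5.6 × 52^0.613 ≈ 63.11 kt.
Cyclone Wipha: ΔP = 59; V ≈ 5.6 × 59^0.613 ≈ 68.19 kt.
Difference ≈ 63.11 − 68.19 = -5.08 → -5 kt.

-5 kt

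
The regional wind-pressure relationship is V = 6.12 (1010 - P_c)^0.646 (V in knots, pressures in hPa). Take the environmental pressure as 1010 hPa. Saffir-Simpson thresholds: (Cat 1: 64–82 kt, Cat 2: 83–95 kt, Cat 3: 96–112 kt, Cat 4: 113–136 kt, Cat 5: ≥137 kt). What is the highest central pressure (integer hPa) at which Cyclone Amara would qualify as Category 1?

972 hPa

Category 1 begins at V = 64 kt.
Required ΔP = (64/6.12)^(1/0.646) = 10.458^1.548 ≈ 37.85 hPa.
P_c ≤ 1010 − 37.85 = 972.15, so the highest integer P_c is 972 hPa.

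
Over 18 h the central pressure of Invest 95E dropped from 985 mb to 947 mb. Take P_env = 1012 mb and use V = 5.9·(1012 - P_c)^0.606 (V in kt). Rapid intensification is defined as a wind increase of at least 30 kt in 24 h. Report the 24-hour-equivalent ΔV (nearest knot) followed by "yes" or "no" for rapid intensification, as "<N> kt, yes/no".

V₁: ΔP = 27, V ≈ 5.9 × 27^0.606 ≈ 43.48 kt.
V₂: ΔP = 65, V ≈ 5.9 × 65^0.606 ≈ 74.04 kt.
ΔV over 18 h = 30.56 kt → 24 h equivalent = 30.56 × 24/18 ≈ 40.75 kt.
41 kt ≥ 30 kt ⇒ rapid intensification.

41 kt, yes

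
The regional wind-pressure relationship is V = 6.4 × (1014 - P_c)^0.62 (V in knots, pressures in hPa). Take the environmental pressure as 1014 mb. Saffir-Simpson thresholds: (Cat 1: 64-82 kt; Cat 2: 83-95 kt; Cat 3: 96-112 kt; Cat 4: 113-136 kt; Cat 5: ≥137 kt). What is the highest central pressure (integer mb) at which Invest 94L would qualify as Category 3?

935 mb

Category 3 begins at V = 96 kt.
Required ΔP = (96/6.4)^(1/0.62) = 15.000^1.613 ≈ 78.87 mb.
P_c ≤ 1014 − 78.87 = 935.13, so the highest integer P_c is 935 mb.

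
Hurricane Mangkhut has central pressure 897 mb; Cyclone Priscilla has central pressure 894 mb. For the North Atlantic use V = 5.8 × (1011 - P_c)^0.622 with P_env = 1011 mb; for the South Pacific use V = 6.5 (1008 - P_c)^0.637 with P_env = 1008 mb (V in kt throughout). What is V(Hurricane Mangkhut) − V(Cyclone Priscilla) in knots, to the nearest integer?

-22 kt

Hurricane Mangkhut: ΔP = 114; V ≈ 5.8 × 114^0.622 ≈ 110.36 kt.
Cyclone Priscilla: ΔP = 114; V ≈ 6.5 × 114^0.637 ≈ 132.79 kt.
Difference ≈ 110.36 − 132.79 = -22.43 → -22 kt.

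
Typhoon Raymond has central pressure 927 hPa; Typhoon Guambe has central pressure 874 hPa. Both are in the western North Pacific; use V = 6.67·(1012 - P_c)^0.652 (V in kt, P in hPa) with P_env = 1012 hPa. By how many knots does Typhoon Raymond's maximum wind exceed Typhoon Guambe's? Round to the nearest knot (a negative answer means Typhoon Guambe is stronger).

-45 kt

Typhoon Raymond: ΔP = 85; V ≈ 6.67 × 85^0.652 ≈ 120.81 kt.
Typhoon Guambe: ΔP = 138; V ≈ 6.67 × 138^0.652 ≈ 165.70 kt.
Difference ≈ 120.81 − 165.70 = -44.89 → -45 kt.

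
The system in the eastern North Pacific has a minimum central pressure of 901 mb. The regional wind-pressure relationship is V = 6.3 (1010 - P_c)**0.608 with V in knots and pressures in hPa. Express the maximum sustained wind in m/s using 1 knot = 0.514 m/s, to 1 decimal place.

ΔP = 1010 − 901 = 109 mb.
V ≈ 6.3 × 109^0.608 = 6.3 × 17.328 ≈ 109.168 kt.
109.168 × 0.514 ≈ 56.11 m/s → 56.1 m/s.

56.1 m/s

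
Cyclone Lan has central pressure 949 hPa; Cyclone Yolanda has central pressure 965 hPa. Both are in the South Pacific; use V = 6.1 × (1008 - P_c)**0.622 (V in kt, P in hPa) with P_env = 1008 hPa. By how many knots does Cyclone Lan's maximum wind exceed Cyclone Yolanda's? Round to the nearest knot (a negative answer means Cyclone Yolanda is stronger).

Cyclone Lan: ΔP = 59; V ≈ 6.1 × 59^0.622 ≈ 77.05 kt.
Cyclone Yolanda: ΔP = 43; V ≈ 6.1 × 43^0.622 ≈ 63.29 kt.
Difference ≈ 77.05 − 63.29 = 13.76 → 14 kt.

14 kt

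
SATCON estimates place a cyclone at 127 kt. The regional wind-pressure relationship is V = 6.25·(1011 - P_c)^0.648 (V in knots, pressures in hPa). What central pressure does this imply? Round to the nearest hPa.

907 hPa

ΔP = (V / 6.25)^(1/0.648) = (127/6.25)^1.543.
127/6.25 = 20.320; 20.320^1.543 ≈ 104.33 hPa.
P_c = 1011 − 104.33 = 906.67 ≈ 907 hPa.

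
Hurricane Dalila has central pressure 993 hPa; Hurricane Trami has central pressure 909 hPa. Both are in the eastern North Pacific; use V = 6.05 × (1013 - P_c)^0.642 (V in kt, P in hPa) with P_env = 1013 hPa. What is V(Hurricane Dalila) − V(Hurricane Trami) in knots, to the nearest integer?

-78 kt

Hurricane Dalila: ΔP = 20; V ≈ 6.05 × 20^0.642 ≈ 41.40 kt.
Hurricane Trami: ΔP = 104; V ≈ 6.05 × 104^0.642 ≈ 119.31 kt.
Difference ≈ 41.40 − 119.31 = -77.91 → -78 kt.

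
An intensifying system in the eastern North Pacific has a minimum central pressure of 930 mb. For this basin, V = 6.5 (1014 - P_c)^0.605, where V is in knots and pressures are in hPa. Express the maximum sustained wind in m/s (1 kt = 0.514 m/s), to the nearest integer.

ΔP = 1014 − 930 = 84 mb.
V ≈ 6.5 × 84^0.605 = 6.5 × 14.594 ≈ 94.864 kt.
94.864 × 0.514 ≈ 48.76 m/s → 49 m/s.

49 m/s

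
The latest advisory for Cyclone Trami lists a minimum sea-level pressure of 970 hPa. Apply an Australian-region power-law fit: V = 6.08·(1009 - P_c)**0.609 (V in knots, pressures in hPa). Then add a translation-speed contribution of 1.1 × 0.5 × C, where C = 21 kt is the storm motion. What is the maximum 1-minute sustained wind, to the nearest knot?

68 kt

ΔP = 1009 − 970 = 39 hPa.
39^0.609 ≈ 9.310.
V ≈ 6.08 × 9.310 ≈ 56.6 kt.
Translation term: 1.1 × 0.5 × 21 = 11.55 kt.
Corrected V ≈ 68.15 kt → 68 kt.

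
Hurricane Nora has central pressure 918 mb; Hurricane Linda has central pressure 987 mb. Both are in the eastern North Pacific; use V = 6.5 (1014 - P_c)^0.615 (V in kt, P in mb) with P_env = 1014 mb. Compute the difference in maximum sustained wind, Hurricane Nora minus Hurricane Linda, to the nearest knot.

58 kt

Hurricane Nora: ΔP = 96; V ≈ 6.5 × 96^0.615 ≈ 107.65 kt.
Hurricane Linda: ΔP = 27; V ≈ 6.5 × 27^0.615 ≈ 49.34 kt.
Difference ≈ 107.65 − 49.34 = 58.31 → 58 kt.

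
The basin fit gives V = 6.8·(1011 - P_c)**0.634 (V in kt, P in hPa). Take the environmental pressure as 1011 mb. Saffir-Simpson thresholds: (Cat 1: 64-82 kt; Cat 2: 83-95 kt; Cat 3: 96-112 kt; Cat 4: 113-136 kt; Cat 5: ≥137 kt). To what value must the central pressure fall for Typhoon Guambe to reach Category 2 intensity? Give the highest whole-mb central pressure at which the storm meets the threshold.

959 mb

Category 2 begins at V = 83 kt.
Required ΔP = (83/6.8)^(1/0.634) = 12.206^1.577 ≈ 51.74 mb.
P_c ≤ 1011 − 51.74 = 959.26, so the highest integer P_c is 959 mb.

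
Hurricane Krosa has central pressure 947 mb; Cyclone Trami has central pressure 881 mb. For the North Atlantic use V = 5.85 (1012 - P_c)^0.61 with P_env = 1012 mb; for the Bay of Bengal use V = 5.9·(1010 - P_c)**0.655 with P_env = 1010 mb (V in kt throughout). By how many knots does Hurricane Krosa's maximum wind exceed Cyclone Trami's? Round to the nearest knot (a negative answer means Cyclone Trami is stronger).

Hurricane Krosa: ΔP = 65; V ≈ 5.85 × 65^0.61 ≈ 74.65 kt.
Cyclone Trami: ΔP = 129; V ≈ 5.9 × 129^0.655 ≈ 142.33 kt.
Difference ≈ 74.65 − 142.33 = -67.68 → -68 kt.

-68 kt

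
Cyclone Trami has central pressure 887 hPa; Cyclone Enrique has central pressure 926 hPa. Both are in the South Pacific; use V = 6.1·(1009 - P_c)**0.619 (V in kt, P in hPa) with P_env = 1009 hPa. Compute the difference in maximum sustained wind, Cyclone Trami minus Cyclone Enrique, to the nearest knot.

Cyclone Trami: ΔP = 122; V ≈ 6.1 × 122^0.619 ≈ 119.34 kt.
Cyclone Enrique: ΔP = 83; V ≈ 6.1 × 83^0.619 ≈ 94.02 kt.
Difference ≈ 119.34 − 94.02 = 25.32 → 25 kt.

25 kt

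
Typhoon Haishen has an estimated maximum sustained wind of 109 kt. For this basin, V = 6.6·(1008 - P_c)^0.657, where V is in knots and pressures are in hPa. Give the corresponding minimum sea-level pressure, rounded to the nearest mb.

ΔP = (V / 6.6)^(1/0.657) = (109/6.6)^1.522.
109/6.6 = 16.515; 16.515^1.522 ≈ 71.40 mb.
P_c = 1008 − 71.40 = 936.60 ≈ 937 mb.

937 mb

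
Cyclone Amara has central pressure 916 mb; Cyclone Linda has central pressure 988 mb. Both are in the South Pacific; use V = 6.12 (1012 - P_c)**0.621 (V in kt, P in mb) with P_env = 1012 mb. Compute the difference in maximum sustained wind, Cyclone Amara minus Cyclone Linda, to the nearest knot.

Cyclone Amara: ΔP = 96; V ≈ 6.12 × 96^0.621 ≈ 104.17 kt.
Cyclone Linda: ΔP = 24; V ≈ 6.12 × 24^0.621 ≈ 44.04 kt.
Difference ≈ 104.17 − 44.04 = 60.13 → 60 kt.

60 kt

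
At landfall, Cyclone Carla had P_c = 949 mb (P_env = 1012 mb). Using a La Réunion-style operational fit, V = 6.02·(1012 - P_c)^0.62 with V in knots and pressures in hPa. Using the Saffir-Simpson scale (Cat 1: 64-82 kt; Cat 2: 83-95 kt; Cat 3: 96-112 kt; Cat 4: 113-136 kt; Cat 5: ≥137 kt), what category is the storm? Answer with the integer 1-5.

ΔP = 1012 − 949 = 63 mb.
V ≈ 6.02 × 63^0.62 = 6.02 × 13.05 ≈ 79 kt.
79 kt falls in the Category 1 band.

1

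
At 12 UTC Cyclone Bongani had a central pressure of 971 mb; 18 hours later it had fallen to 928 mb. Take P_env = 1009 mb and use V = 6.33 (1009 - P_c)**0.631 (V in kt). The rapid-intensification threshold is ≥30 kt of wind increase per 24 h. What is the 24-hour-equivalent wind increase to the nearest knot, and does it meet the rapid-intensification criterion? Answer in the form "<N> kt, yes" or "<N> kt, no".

V₁: ΔP = 38, V ≈ 6.33 × 38^0.631 ≈ 62.84 kt.
V₂: ΔP = 81, V ≈ 6.33 × 81^0.631 ≈ 101.31 kt.
ΔV over 18 h = 38.47 kt → 24 h equivalent = 38.47 × 24/18 ≈ 51.29 kt.
51 kt ≥ 30 kt ⇒ rapid intensification.

51 kt, yes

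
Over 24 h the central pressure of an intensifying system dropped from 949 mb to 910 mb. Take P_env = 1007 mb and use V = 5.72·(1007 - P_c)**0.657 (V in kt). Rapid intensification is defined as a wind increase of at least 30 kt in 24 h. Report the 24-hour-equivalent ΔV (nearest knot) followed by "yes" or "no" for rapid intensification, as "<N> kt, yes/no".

V₁: ΔP = 58, V ≈ 5.72 × 58^0.657 ≈ 82.41 kt.
V₂: ΔP = 97, V ≈ 5.72 × 97^0.657 ≈ 115.53 kt.
ΔV over 24 h = 33.12 kt → 24 h equivalent = 33.12 × 24/24 ≈ 33.12 kt.
33 kt ≥ 30 kt ⇒ rapid intensification.

33 kt, yes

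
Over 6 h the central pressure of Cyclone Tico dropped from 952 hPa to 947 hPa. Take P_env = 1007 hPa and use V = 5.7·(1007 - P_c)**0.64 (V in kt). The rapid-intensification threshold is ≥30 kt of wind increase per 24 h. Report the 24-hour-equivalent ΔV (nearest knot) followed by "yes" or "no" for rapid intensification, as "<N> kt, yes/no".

V₁: ΔP = 55, V ≈ 5.7 × 55^0.64 ≈ 74.08 kt.
V₂: ΔP = 60, V ≈ 5.7 × 60^0.64 ≈ 78.32 kt.
ΔV over 6 h = 4.24 kt → 24 h equivalent = 4.24 × 24/6 ≈ 16.96 kt.
17 kt < 30 kt ⇒ not rapid intensification.

17 kt, no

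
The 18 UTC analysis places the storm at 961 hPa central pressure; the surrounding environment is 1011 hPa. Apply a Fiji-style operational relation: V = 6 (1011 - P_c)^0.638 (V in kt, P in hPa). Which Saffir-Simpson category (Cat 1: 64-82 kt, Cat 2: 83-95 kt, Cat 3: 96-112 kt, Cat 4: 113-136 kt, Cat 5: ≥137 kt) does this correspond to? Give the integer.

ΔP = 1011 − 961 = 50 hPa.
V ≈ 6 × 50^0.638 = 6 × 12.13 ≈ 73 kt.
73 kt falls in the Category 1 band.

1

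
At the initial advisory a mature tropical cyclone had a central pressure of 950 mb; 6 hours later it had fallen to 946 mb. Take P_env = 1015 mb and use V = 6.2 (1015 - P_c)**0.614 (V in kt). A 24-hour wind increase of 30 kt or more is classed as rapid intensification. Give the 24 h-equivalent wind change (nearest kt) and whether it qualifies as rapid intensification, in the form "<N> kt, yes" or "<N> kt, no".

12 kt, no

V₁: ΔP = 65, V ≈ 6.2 × 65^0.614 ≈ 80.45 kt.
V₂: ΔP = 69, V ≈ 6.2 × 69^0.614 ≈ 83.45 kt.
ΔV over 6 h = 3.00 kt → 24 h equivalent = 3.00 × 24/6 ≈ 12.00 kt.
12 kt < 30 kt ⇒ not rapid intensification.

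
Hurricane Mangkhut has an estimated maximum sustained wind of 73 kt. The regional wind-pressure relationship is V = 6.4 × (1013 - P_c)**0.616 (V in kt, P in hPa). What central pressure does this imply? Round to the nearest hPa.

961 hPa

ΔP = (V / 6.4)^(1/0.616) = (73/6.4)^1.623.
73/6.4 = 11.406; 11.406^1.623 ≈ 52.02 hPa.
P_c = 1013 − 52.02 = 960.98 ≈ 961 hPa.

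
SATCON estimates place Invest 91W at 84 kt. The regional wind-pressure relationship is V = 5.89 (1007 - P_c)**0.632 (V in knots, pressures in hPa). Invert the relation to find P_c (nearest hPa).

ΔP = (V / 5.89)^(1/0.632) = (84/5.89)^1.582.
84/5.89 = 14.261; 14.261^1.582 ≈ 67.02 hPa.
P_c = 1007 − 67.02 = 939.98 ≈ 940 hPa.

940 hPa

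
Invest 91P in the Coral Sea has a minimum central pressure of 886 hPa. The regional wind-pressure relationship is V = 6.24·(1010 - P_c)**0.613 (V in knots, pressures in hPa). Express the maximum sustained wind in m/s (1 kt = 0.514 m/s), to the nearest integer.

ΔP = 1010 − 886 = 124 hPa.
V ≈ 6.24 × 124^0.613 = 6.24 × 19.199 ≈ 119.799 kt.
119.799 × 0.514 ≈ 61.58 m/s → 62 m/s.

62 m/s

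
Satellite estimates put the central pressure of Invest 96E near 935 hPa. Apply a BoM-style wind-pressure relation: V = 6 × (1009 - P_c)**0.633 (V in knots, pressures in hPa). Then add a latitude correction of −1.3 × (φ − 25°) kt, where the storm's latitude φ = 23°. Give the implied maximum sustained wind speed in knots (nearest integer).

ΔP = 1009 − 935 = 74 hPa.
74^0.633 ≈ 15.248.
V ≈ 6 × 15.248 ≈ 91.5 kt.
Latitude correction: −1.3 × (23 − 25) = 2.6 kt.
Corrected V ≈ 94.1 kt → 94 kt.

94 kt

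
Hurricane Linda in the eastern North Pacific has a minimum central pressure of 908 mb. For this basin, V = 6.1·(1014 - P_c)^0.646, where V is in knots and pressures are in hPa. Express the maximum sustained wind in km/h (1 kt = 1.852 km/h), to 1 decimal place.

229.8 km/h

ΔP = 1014 − 908 = 106 mb.
V ≈ 6.1 × 106^0.646 = 6.1 × 20.340 ≈ 124.073 kt.
124.073 × 1.852 ≈ 229.78 km/h → 229.8 km/h.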